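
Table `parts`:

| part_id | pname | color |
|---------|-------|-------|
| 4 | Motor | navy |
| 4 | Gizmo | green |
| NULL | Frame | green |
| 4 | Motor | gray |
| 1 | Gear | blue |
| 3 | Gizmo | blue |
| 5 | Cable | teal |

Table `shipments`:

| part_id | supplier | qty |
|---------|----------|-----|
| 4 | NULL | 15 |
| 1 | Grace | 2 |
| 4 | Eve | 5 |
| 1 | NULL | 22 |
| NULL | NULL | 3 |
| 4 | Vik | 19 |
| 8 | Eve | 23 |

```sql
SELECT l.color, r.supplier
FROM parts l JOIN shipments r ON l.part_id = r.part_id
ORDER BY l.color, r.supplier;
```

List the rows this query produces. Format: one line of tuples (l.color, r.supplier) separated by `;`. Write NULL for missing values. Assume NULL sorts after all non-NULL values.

INNER JOIN keeps only pairs where the ON condition holds.
Matching on l.part_id = r.part_id. A NULL in a compared column never satisfies the condition.
Matched pairs: 11.

(blue, Grace); (blue, NULL); (gray, Eve); (gray, Vik); (gray, NULL); (green, Eve); (green, Vik); (green, NULL); (navy, Eve); (navy, Vik); (navy, NULL)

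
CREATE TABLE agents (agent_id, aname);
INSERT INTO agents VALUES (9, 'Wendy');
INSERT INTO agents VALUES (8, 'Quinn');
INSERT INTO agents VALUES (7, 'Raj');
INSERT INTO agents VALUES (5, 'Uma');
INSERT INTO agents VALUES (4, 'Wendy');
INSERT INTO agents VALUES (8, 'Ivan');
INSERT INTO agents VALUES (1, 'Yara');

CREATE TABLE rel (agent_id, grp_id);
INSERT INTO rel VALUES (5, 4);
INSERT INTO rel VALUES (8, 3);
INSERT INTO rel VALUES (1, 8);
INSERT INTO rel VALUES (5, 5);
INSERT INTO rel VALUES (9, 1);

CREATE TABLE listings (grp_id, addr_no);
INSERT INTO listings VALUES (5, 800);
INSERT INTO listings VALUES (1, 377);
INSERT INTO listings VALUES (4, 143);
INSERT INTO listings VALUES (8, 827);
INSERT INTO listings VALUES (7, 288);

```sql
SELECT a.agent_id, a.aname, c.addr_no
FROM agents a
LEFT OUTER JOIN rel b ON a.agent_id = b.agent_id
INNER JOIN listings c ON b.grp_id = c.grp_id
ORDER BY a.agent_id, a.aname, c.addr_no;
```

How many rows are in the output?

4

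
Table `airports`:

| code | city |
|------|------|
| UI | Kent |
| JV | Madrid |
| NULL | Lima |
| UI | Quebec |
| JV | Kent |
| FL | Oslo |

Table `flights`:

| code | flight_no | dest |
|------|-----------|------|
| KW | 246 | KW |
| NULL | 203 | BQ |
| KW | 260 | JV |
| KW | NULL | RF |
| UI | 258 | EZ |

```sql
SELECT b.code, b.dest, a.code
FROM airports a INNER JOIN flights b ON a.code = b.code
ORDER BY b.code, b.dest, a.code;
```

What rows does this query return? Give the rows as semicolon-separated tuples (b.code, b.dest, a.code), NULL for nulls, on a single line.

(UI, EZ, UI); (UI, EZ, UI)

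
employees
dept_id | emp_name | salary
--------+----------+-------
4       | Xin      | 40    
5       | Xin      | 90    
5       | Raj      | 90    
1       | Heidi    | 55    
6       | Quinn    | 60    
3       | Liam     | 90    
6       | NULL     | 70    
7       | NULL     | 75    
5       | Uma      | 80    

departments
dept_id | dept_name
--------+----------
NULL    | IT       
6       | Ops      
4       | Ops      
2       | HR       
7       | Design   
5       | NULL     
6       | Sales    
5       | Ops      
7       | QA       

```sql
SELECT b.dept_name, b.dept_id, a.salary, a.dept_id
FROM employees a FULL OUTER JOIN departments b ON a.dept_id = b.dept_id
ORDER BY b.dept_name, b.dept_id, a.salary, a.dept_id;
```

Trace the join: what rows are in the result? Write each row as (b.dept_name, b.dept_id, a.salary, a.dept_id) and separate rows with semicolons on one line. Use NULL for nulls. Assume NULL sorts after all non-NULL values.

(Design, 7, 75, 7); (HR, 2, NULL, NULL); (IT, NULL, NULL, NULL); (Ops, 4, 40, 4); (Ops, 5, 80, 5); (Ops, 5, 90, 5); (Ops, 5, 90, 5); (Ops, 6, 60, 6); (Ops, 6, 70, 6); (QA, 7, 75, 7); (Sales, 6, 60, 6); (Sales, 6, 70, 6); (NULL, 5, 80, 5); (NULL, 5, 90, 5); (NULL, 5, 90, 5); (NULL, NULL, 55, 1); (NULL, NULL, 90, 3)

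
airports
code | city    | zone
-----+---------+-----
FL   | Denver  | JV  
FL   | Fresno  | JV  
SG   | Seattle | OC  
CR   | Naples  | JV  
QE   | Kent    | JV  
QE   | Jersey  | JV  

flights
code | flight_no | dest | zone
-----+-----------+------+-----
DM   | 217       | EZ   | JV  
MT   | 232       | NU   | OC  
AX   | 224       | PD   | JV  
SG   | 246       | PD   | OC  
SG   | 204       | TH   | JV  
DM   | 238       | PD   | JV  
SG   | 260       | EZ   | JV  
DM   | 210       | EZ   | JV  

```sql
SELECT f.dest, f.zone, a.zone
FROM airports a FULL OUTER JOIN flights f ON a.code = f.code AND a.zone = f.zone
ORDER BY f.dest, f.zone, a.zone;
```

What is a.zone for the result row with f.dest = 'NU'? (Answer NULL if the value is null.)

NULL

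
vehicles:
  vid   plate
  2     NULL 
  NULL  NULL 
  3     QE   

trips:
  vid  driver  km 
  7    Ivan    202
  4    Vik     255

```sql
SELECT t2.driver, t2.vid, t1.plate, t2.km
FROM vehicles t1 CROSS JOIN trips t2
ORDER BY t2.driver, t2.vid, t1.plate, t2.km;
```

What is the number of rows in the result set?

6

CROSS JOIN pairs every row of `vehicles` with every row of `trips`: 3 × 2 = 6 rows.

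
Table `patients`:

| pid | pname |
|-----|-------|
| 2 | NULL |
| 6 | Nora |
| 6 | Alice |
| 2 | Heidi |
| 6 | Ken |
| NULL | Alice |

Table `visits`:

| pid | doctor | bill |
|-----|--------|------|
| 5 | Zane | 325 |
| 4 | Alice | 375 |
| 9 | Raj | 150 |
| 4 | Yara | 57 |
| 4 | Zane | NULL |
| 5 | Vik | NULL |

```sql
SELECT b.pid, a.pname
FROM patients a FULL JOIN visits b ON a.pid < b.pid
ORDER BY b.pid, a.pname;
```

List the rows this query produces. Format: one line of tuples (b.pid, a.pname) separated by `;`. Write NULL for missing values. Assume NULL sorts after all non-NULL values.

(4, Heidi); (4, Heidi); (4, Heidi); (4, NULL); (4, NULL); (4, NULL); (5, Heidi); (5, Heidi); (5, NULL); (5, NULL); (9, Alice); (9, Heidi); (9, Ken); (9, Nora); (9, NULL); (NULL, Alice)

FULL OUTER JOIN keeps every row from both sides; unmatched rows get NULL for the other side's columns.
Matching on a.pid < b.pid. A NULL in a compared column never satisfies the condition.
- a[0] pid=2 → 6 match(es) in b → 6 row(s).
- a[1] pid=6 → 1 match(es) in b → 1 row(s).
- a[2] pid=6 → 1 match(es) in b → 1 row(s).
- a[3] pid=2 → 6 match(es) in b → 6 row(s).
- a[4] pid=6 → 1 match(es) in b → 1 row(s).
- a[5] pid=NULL → no match; kept with NULLs on the b side.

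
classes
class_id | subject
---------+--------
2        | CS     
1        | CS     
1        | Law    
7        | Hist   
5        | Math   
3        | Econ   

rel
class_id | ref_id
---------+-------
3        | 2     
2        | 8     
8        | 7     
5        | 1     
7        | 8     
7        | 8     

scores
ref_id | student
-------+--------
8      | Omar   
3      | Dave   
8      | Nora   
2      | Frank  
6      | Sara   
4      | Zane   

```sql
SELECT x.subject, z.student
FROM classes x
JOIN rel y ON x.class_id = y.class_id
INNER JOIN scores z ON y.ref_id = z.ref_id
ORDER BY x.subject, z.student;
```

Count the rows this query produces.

7

Step 1 — x INNER JOIN y on class_id → 5 row(s).
Then INNER JOIN `scores z` on ref_id: keep only rows whose y.ref_id appears in z.
Result: 7 row(s).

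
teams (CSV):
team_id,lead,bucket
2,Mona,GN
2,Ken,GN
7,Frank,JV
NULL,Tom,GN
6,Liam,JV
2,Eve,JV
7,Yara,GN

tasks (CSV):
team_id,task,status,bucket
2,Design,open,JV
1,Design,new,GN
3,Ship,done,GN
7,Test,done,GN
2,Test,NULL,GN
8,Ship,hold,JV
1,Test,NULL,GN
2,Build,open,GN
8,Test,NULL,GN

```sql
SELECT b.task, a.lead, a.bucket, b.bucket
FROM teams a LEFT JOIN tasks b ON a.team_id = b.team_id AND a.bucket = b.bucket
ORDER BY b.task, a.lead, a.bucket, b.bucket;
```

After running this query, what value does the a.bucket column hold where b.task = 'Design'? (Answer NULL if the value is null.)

LEFT JOIN keeps every row from `teams`; unmatched rows get NULL for `tasks`'s columns.
Matching on a.team_id = b.team_id AND a.bucket = b.bucket. A NULL in a compared column never satisfies the condition.
- a (team_id=2, bucket=GN) pairs with 2 row(s) of b.
- a (team_id=2, bucket=GN) pairs with 2 row(s) of b.
- a (team_id=7, bucket=JV) has no partner → padded with NULL.
- a (team_id=NULL, bucket=GN) has no partner → padded with NULL.
- a (team_id=6, bucket=JV) has no partner → padded with NULL.
- a (team_id=2, bucket=JV) pairs with 1 row(s) of b.
- a (team_id=7, bucket=GN) pairs with 1 row(s) of b.

JV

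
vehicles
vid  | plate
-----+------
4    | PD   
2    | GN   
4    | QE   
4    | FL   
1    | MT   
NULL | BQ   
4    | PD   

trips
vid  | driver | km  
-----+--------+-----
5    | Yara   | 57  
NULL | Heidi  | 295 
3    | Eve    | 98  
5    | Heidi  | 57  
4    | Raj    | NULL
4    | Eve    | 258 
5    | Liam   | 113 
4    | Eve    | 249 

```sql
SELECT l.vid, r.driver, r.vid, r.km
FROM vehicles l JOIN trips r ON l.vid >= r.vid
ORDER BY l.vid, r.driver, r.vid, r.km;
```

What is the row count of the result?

INNER JOIN keeps only pairs where the ON condition holds.
Matching on l.vid >= r.vid. A NULL in a compared column never satisfies the condition.
Matched pairs: 16.
Total: 16 rows.

16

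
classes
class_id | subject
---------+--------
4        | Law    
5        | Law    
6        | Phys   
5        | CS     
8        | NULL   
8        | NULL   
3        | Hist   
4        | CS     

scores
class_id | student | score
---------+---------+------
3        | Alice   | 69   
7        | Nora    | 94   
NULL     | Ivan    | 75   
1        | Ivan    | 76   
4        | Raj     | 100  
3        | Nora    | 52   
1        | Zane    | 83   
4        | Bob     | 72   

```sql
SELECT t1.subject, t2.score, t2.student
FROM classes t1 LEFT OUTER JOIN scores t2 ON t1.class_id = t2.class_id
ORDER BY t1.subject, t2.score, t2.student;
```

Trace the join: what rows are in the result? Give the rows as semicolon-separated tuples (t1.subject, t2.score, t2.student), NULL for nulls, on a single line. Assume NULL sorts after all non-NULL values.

LEFT JOIN keeps every row from `classes`; unmatched rows get NULL for `scores`'s columns.
Matching on t1.class_id = t2.class_id. A NULL in a compared column never satisfies the condition.
Matched pairs: 6; unmatched t1 rows kept: 5.

(CS, 72, Bob); (CS, 100, Raj); (CS, NULL, NULL); (Hist, 52, Nora); (Hist, 69, Alice); (Law, 72, Bob); (Law, 100, Raj); (Law, NULL, NULL); (Phys, NULL, NULL); (NULL, NULL, NULL); (NULL, NULL, NULL)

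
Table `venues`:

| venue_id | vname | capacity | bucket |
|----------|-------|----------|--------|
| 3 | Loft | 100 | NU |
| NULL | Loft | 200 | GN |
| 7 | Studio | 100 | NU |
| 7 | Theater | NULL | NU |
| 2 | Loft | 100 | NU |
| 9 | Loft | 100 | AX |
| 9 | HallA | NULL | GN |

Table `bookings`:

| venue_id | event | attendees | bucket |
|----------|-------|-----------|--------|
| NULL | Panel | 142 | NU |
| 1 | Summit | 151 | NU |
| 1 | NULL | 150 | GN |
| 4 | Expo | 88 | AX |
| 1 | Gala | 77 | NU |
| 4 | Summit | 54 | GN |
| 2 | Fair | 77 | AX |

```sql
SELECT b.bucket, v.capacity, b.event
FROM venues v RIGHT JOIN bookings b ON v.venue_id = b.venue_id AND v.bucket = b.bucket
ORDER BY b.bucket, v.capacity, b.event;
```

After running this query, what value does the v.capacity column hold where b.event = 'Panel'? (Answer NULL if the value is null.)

NULL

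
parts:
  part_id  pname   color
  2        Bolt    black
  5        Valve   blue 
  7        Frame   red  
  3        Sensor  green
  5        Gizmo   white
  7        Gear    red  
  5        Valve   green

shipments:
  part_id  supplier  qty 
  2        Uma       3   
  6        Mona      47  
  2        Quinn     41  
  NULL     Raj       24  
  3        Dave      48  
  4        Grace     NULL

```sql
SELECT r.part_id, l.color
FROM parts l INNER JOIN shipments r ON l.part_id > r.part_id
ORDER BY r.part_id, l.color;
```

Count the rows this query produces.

INNER JOIN keeps only pairs where the ON condition holds.
Matching on l.part_id > r.part_id. A NULL in a compared column never satisfies the condition.
- l row (part_id=2): no match → dropped.
- l row (part_id=5): matches 4 r row(s) → 4 output row(s).
- l row (part_id=7): matches 5 r row(s) → 5 output row(s).
- l row (part_id=3): matches 2 r row(s) → 2 output row(s).
- l row (part_id=5): matches 4 r row(s) → 4 output row(s).
- l row (part_id=7): matches 5 r row(s) → 5 output row(s).
- l row (part_id=5): matches 4 r row(s) → 4 output row(s).
Total: 24 rows.

24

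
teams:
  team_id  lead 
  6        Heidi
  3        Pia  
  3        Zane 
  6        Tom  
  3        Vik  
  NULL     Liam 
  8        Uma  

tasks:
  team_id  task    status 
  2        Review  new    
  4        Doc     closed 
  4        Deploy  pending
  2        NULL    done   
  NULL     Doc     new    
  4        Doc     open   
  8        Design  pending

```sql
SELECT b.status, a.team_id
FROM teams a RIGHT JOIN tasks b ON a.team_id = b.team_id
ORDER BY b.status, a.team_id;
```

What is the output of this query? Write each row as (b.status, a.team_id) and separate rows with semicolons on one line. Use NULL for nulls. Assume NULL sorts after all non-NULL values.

(closed, NULL); (done, NULL); (new, NULL); (new, NULL); (open, NULL); (pending, 8); (pending, NULL)

RIGHT JOIN keeps every row from `tasks`; unmatched rows get NULL for `teams`'s columns.
Matching on a.team_id = b.team_id. A NULL in a compared column never satisfies the condition.
Matched pairs: 1; unmatched b rows kept: 6.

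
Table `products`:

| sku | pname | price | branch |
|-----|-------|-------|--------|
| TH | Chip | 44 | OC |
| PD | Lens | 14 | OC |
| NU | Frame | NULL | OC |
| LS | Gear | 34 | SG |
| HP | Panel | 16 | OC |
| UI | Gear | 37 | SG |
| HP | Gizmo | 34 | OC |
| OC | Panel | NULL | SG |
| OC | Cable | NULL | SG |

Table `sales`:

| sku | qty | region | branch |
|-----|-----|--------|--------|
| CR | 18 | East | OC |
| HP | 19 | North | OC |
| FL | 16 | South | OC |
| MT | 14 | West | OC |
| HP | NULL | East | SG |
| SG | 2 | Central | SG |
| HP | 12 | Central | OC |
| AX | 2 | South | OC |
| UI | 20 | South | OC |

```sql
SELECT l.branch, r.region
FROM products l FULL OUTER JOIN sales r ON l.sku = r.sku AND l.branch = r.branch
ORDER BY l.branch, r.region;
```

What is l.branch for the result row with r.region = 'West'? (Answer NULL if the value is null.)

NULL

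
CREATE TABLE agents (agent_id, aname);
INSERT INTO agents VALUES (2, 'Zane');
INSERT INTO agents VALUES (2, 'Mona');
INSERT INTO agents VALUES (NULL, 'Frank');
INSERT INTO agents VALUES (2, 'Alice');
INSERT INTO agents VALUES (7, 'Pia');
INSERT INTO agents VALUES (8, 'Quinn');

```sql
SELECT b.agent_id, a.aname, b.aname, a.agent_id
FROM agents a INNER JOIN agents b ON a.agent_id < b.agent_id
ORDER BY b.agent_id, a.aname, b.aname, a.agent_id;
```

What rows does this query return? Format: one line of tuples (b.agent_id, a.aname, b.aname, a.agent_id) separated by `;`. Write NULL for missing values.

(7, Alice, Pia, 2); (7, Mona, Pia, 2); (7, Zane, Pia, 2); (8, Alice, Quinn, 2); (8, Mona, Quinn, 2); (8, Pia, Quinn, 7); (8, Zane, Quinn, 2)

INNER JOIN keeps only pairs where the ON condition holds.
Matching on a.agent_id < b.agent_id. A NULL in a compared column never satisfies the condition.
- agent_id=2: 2 matching b row(s), so 2 row(s) emitted.
- agent_id=2: 2 matching b row(s), so 2 row(s) emitted.
- agent_id=NULL: no matching b row, dropped.
- agent_id=2: 2 matching b row(s), so 2 row(s) emitted.
- agent_id=7: 1 matching b row(s), so 1 row(s) emitted.
- agent_id=8: no matching b row, dropped.
After projecting and ordering:
b.agent_id | a.aname | b.aname | a.agent_id
7 | Alice | Pia | 2
7 | Mona | Pia | 2
7 | Zane | Pia | 2
8 | Alice | Quinn | 2
8 | Mona | Quinn | 2
8 | Pia | Quinn | 7
8 | Zane | Quinn | 2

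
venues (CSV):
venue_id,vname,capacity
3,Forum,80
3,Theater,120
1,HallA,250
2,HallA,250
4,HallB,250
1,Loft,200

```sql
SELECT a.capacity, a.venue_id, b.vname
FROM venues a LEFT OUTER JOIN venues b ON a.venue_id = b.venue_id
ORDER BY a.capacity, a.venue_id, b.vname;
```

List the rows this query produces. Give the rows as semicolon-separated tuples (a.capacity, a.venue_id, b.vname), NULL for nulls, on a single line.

(80, 3, Forum); (80, 3, Theater); (120, 3, Forum); (120, 3, Theater); (200, 1, HallA); (200, 1, Loft); (250, 1, HallA); (250, 1, Loft); (250, 2, HallA); (250, 4, HallB)

LEFT JOIN keeps every row from `venues a`; unmatched rows get NULL for `venues b`'s columns.
Matching on a.venue_id = b.venue_id.
- a row (venue_id=3): matches 2 b row(s) → 2 output row(s).
- a row (venue_id=3): matches 2 b row(s) → 2 output row(s).
- a row (venue_id=1): matches 2 b row(s) → 2 output row(s).
- a row (venue_id=2): matches 1 b row(s) → 1 output row(s).
- a row (venue_id=4): matches 1 b row(s) → 1 output row(s).
- a row (venue_id=1): matches 2 b row(s) → 2 output row(s).
After projecting and ordering:
a.capacity | a.venue_id | b.vname
80 | 3 | Forum
80 | 3 | Theater
120 | 3 | Forum
120 | 3 | Theater
200 | 1 | HallA
200 | 1 | Loft
250 | 1 | HallA
250 | 1 | Loft
250 | 2 | HallA
250 | 4 | HallB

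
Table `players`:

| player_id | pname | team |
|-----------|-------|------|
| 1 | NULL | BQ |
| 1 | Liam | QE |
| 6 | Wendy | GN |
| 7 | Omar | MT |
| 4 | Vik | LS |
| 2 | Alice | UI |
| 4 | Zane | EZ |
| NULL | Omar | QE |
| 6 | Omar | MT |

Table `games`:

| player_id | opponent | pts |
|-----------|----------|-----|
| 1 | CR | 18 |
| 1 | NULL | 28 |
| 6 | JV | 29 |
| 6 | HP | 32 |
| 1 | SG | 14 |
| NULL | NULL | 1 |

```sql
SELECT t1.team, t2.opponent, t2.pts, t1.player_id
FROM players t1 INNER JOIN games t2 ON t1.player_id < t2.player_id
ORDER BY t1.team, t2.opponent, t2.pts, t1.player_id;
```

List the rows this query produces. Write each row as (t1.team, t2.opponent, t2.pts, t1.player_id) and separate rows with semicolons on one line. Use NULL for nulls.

(BQ, HP, 32, 1); (BQ, JV, 29, 1); (EZ, HP, 32, 4); (EZ, JV, 29, 4); (LS, HP, 32, 4); (LS, JV, 29, 4); (QE, HP, 32, 1); (QE, JV, 29, 1); (UI, HP, 32, 2); (UI, JV, 29, 2)

INNER JOIN keeps only pairs where the ON condition holds.
Matching on t1.player_id < t2.player_id. A NULL in a compared column never satisfies the condition.
- t1 (player_id=1) pairs with 2 row(s) of t2.
- t1 (player_id=1) pairs with 2 row(s) of t2.
- t1 (player_id=6) has no partner → excluded.
- t1 (player_id=7) has no partner → excluded.
- t1 (player_id=4) pairs with 2 row(s) of t2.
- t1 (player_id=2) pairs with 2 row(s) of t2.
- t1 (player_id=4) pairs with 2 row(s) of t2.
- t1 (player_id=NULL) has no partner → excluded.
- t1 (player_id=6) has no partner → excluded.
After projecting and ordering:
t1.team | t2.opponent | t2.pts | t1.player_id
BQ | HP | 32 | 1
BQ | JV | 29 | 1
EZ | HP | 32 | 4
EZ | JV | 29 | 4
LS | HP | 32 | 4
LS | JV | 29 | 4
QE | HP | 32 | 1
QE | JV | 29 | 1
UI | HP | 32 | 2
UI | JV | 29 | 2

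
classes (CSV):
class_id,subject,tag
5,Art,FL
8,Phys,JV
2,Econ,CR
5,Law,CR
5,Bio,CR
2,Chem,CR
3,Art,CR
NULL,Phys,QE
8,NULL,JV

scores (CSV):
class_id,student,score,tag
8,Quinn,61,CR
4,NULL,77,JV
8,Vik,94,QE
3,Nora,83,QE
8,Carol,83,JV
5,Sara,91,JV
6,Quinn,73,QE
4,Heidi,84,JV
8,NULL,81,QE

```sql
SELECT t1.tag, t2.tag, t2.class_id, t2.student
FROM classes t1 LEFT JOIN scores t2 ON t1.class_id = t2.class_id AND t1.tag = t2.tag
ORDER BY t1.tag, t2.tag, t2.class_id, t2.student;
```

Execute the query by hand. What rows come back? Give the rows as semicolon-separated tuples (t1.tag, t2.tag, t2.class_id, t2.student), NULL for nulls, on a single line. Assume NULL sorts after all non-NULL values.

(CR, NULL, NULL, NULL); (CR, NULL, NULL, NULL); (CR, NULL, NULL, NULL); (CR, NULL, NULL, NULL); (CR, NULL, NULL, NULL); (FL, NULL, NULL, NULL); (JV, JV, 8, Carol); (JV, JV, 8, Carol); (QE, NULL, NULL, NULL)

LEFT JOIN keeps every row from `classes`; unmatched rows get NULL for `scores`'s columns.
Matching on t1.class_id = t2.class_id AND t1.tag = t2.tag. A NULL in a compared column never satisfies the condition.
- t1 row (class_id=5, tag=FL): no match → kept, t2 columns NULL.
- t1 row (class_id=8, tag=JV): matches 1 t2 row(s) → 1 output row(s).
- t1 row (class_id=2, tag=CR): no match → kept, t2 columns NULL.
- t1 row (class_id=5, tag=CR): no match → kept, t2 columns NULL.
- t1 row (class_id=5, tag=CR): no match → kept, t2 columns NULL.
- t1 row (class_id=2, tag=CR): no match → kept, t2 columns NULL.
- t1 row (class_id=3, tag=CR): no match → kept, t2 columns NULL.
- t1 row (class_id=NULL, tag=QE): no match → kept, t2 columns NULL.
- t1 row (class_id=8, tag=JV): matches 1 t2 row(s) → 1 output row(s).
After projecting and ordering:
t1.tag | t2.tag | t2.class_id | t2.student
CR | NULL | NULL | NULL
CR | NULL | NULL | NULL
CR | NULL | NULL | NULL
CR | NULL | NULL | NULL
CR | NULL | NULL | NULL
FL | NULL | NULL | NULL
JV | JV | 8 | Carol
JV | JV | 8 | Carol
QE | NULL | NULL | NULL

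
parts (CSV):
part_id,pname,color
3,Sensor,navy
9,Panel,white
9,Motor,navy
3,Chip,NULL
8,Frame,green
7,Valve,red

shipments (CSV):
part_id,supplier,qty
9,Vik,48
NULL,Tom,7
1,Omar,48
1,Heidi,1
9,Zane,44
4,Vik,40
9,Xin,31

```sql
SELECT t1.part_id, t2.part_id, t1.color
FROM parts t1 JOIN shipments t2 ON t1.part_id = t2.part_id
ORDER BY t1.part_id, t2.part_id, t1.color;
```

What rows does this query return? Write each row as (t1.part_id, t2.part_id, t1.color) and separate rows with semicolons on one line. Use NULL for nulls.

INNER JOIN keeps only pairs where the ON condition holds.
Matching on t1.part_id = t2.part_id. A NULL in a compared column never satisfies the condition.
Matched pairs: 6.

(9, 9, navy); (9, 9, navy); (9, 9, navy); (9, 9, white); (9, 9, white); (9, 9, white)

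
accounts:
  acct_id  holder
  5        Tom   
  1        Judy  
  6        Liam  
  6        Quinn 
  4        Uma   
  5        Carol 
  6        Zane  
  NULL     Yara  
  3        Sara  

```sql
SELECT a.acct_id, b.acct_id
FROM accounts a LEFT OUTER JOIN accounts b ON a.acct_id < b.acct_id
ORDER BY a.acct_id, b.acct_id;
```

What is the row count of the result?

LEFT JOIN keeps every row from `accounts a`; unmatched rows get NULL for `accounts b`'s columns.
Matching on a.acct_id < b.acct_id. A NULL in a compared column never satisfies the condition.
- a (acct_id=5) pairs with 3 row(s) of b.
- a (acct_id=1) pairs with 7 row(s) of b.
- a (acct_id=6) has no partner → padded with NULL.
- a (acct_id=6) has no partner → padded with NULL.
- a (acct_id=4) pairs with 5 row(s) of b.
- a (acct_id=5) pairs with 3 row(s) of b.
- a (acct_id=6) has no partner → padded with NULL.
- a (acct_id=NULL) has no partner → padded with NULL.
- a (acct_id=3) pairs with 6 row(s) of b.
Total: 24 matched + 4 padded = 28 rows.

28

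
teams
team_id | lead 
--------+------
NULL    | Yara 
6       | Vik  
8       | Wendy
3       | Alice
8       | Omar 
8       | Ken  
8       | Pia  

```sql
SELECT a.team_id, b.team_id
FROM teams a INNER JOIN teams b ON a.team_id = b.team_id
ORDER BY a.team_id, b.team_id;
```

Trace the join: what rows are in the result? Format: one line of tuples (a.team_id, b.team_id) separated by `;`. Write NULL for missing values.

(3, 3); (6, 6); (8, 8); (8, 8); (8, 8); (8, 8); (8, 8); (8, 8); (8, 8); (8, 8); (8, 8); (8, 8); (8, 8); (8, 8); (8, 8); (8, 8); (8, 8); (8, 8)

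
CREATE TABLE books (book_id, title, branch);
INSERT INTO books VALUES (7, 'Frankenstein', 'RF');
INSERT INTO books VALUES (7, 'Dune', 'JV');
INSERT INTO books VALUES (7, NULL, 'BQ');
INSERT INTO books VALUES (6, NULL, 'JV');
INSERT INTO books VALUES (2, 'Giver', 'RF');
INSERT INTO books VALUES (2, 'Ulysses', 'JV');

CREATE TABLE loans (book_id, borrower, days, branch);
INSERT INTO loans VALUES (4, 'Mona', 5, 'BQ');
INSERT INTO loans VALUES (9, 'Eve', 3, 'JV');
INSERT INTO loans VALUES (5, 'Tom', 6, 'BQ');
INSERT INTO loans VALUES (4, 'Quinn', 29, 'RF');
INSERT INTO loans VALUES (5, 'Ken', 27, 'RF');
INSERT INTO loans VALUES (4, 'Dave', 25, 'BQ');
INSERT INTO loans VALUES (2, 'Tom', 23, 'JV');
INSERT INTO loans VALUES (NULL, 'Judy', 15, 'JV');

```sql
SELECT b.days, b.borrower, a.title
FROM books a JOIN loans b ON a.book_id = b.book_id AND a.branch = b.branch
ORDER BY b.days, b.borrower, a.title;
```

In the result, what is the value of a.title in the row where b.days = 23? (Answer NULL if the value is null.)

INNER JOIN keeps only pairs where the ON condition holds.
Matching on a.book_id = b.book_id AND a.branch = b.branch. A NULL in a compared column never satisfies the condition.
Matched pairs: 1.

Ulysses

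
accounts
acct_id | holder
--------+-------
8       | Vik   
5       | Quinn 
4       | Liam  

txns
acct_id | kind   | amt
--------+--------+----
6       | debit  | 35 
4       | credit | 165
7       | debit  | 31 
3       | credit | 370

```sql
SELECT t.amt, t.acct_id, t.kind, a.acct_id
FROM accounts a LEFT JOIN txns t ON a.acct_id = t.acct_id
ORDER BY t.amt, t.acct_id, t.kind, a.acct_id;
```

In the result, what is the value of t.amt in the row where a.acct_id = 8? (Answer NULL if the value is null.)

NULL

LEFT JOIN keeps every row from `accounts`; unmatched rows get NULL for `txns`'s columns.
Matching on a.acct_id = t.acct_id.
- a[0] acct_id=8 → no match; kept with NULLs on the t side.
- a[1] acct_id=5 → no match; kept with NULLs on the t side.
- a[2] acct_id=4 → 1 match(es) in t → 1 row(s).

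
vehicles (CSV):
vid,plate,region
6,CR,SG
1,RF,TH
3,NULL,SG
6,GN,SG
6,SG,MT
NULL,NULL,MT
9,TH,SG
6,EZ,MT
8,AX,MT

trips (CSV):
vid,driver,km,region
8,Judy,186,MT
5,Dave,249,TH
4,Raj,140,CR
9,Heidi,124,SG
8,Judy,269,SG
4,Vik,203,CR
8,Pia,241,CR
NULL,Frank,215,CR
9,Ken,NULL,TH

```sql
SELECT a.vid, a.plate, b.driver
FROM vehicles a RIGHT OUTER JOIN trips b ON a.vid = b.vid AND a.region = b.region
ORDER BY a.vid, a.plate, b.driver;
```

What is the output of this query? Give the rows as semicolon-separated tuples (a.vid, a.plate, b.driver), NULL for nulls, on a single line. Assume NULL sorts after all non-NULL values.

RIGHT JOIN keeps every row from `trips`; unmatched rows get NULL for `vehicles`'s columns.
Matching on a.vid = b.vid AND a.region = b.region. A NULL in a compared column never satisfies the condition.
- vid=6, region=SG: no matching b row.
- vid=1, region=TH: no matching b row.
- vid=3, region=SG: no matching b row.
- vid=6, region=SG: no matching b row.
- vid=6, region=MT: no matching b row.
- vid=NULL, region=MT: no matching b row.
- vid=9, region=SG: 1 matching b row(s), so 1 row(s) emitted.
- vid=6, region=MT: no matching b row.
- vid=8, region=MT: 1 matching b row(s), so 1 row(s) emitted.
- 7 b row(s) had no a match → kept, a columns NULL.
After projecting and ordering:
a.vid | a.plate | b.driver
8 | AX | Judy
9 | TH | Heidi
NULL | NULL | Dave
NULL | NULL | Frank
NULL | NULL | Judy
NULL | NULL | Ken
NULL | NULL | Pia
NULL | NULL | Raj
NULL | NULL | Vik

(8, AX, Judy); (9, TH, Heidi); (NULL, NULL, Dave); (NULL, NULL, Frank); (NULL, NULL, Judy); (NULL, NULL, Ken); (NULL, NULL, Pia); (NULL, NULL, Raj); (NULL, NULL, Vik)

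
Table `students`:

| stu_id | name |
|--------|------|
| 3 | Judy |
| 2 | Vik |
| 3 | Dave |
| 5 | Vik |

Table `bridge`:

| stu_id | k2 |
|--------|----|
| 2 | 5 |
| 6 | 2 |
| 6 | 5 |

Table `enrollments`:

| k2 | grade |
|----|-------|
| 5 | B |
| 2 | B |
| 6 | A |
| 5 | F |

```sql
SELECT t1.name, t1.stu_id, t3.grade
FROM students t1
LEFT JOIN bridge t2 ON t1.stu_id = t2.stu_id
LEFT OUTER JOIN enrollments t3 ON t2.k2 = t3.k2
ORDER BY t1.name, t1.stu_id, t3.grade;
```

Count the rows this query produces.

Step 1 — t1 LEFT JOIN t2 on stu_id → 4 row(s).
Then LEFT JOIN `enrollments t3` on k2: each of those 4 rows is kept; rows whose t2.k2 has no match in t3 get NULL for t3's columns.
Result: 5 row(s).

5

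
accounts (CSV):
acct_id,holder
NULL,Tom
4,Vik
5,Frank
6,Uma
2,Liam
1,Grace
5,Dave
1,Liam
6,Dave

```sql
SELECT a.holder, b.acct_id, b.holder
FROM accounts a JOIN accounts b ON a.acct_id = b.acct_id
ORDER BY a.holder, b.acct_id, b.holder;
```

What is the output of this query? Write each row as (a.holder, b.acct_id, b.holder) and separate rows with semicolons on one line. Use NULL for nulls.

INNER JOIN keeps only pairs where the ON condition holds.
Matching on a.acct_id = b.acct_id. A NULL in a compared column never satisfies the condition.
- a[0] acct_id=NULL → no match; dropped.
- a[1] acct_id=4 → 1 match(es) in b → 1 row(s).
- a[2] acct_id=5 → 2 match(es) in b → 2 row(s).
- a[3] acct_id=6 → 2 match(es) in b → 2 row(s).
- a[4] acct_id=2 → 1 match(es) in b → 1 row(s).
- a[5] acct_id=1 → 2 match(es) in b → 2 row(s).
- a[6] acct_id=5 → 2 match(es) in b → 2 row(s).
- a[7] acct_id=1 → 2 match(es) in b → 2 row(s).
- a[8] acct_id=6 → 2 match(es) in b → 2 row(s).

(Dave, 5, Dave); (Dave, 5, Frank); (Dave, 6, Dave); (Dave, 6, Uma); (Frank, 5, Dave); (Frank, 5, Frank); (Grace, 1, Grace); (Grace, 1, Liam); (Liam, 1, Grace); (Liam, 1, Liam); (Liam, 2, Liam); (Uma, 6, Dave); (Uma, 6, Uma); (Vik, 4, Vik)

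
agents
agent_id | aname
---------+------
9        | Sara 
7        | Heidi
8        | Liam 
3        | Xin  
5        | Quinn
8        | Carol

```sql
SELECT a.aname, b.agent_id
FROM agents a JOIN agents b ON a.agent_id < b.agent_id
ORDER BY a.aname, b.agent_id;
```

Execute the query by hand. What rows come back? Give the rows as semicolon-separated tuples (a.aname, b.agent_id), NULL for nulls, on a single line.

INNER JOIN keeps only pairs where the ON condition holds.
Matching on a.agent_id < b.agent_id.
- a (agent_id=9) has no partner → excluded.
- a (agent_id=7) pairs with 3 row(s) of b.
- a (agent_id=8) pairs with 1 row(s) of b.
- a (agent_id=3) pairs with 5 row(s) of b.
- a (agent_id=5) pairs with 4 row(s) of b.
- a (agent_id=8) pairs with 1 row(s) of b.

(Carol, 9); (Heidi, 8); (Heidi, 8); (Heidi, 9); (Liam, 9); (Quinn, 7); (Quinn, 8); (Quinn, 8); (Quinn, 9); (Xin, 5); (Xin, 7); (Xin, 8); (Xin, 8); (Xin, 9)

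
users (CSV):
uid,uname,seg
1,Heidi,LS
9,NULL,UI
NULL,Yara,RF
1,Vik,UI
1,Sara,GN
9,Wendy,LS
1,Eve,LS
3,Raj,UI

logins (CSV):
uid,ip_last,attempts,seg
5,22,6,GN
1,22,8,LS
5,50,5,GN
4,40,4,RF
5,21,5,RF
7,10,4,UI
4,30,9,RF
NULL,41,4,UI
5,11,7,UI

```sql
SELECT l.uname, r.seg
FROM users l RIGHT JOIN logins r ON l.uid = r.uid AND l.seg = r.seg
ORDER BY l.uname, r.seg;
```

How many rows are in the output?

10

RIGHT JOIN keeps every row from `logins`; unmatched rows get NULL for `users`'s columns.
Matching on l.uid = r.uid AND l.seg = r.seg. A NULL in a compared column never satisfies the condition.
Matched pairs: 2; unmatched r rows kept: 8.
Total: 2 matched + 8 padded = 10 rows.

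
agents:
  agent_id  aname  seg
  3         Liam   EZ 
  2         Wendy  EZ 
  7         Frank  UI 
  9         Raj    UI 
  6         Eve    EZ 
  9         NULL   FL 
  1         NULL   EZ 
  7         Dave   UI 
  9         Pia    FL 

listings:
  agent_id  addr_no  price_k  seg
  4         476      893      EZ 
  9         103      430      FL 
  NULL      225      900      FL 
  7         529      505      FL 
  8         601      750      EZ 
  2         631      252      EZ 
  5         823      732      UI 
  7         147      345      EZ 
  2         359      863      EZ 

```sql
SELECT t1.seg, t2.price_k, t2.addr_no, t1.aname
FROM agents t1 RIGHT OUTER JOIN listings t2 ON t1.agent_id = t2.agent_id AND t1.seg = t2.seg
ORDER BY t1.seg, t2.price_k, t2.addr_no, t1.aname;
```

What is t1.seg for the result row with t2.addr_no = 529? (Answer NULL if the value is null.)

NULL

RIGHT JOIN keeps every row from `listings`; unmatched rows get NULL for `agents`'s columns.
Matching on t1.agent_id = t2.agent_id AND t1.seg = t2.seg. A NULL in a compared column never satisfies the condition.
- agent_id=3, seg=EZ: no matching t2 row.
- agent_id=2, seg=EZ: 2 matching t2 row(s), so 2 row(s) emitted.
- agent_id=7, seg=UI: no matching t2 row.
- agent_id=9, seg=UI: no matching t2 row.
- agent_id=6, seg=EZ: no matching t2 row.
- agent_id=9, seg=FL: 1 matching t2 row(s), so 1 row(s) emitted.
- agent_id=1, seg=EZ: no matching t2 row.
- agent_id=7, seg=UI: no matching t2 row.
- agent_id=9, seg=FL: 1 matching t2 row(s), so 1 row(s) emitted.
- plus 6 unmatched t2 row(s), each kept with NULL t1 columns.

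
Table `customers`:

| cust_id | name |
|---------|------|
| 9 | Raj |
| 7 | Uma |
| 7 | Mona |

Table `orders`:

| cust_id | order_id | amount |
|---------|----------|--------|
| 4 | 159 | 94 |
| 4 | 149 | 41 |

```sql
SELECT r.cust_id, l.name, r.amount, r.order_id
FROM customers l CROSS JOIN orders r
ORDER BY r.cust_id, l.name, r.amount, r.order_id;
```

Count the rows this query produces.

CROSS JOIN pairs every row of `customers` with every row of `orders`: 3 × 2 = 6 rows.

6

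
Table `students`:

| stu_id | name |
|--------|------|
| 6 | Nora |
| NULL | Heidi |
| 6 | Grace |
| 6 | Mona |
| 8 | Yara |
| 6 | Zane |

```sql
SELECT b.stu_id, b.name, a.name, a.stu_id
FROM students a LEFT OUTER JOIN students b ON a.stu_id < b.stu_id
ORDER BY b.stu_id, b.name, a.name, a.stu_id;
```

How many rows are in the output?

LEFT JOIN keeps every row from `students a`; unmatched rows get NULL for `students b`'s columns.
Matching on a.stu_id < b.stu_id. A NULL in a compared column never satisfies the condition.
- a row (stu_id=6): matches 1 b row(s) → 1 output row(s).
- a row (stu_id=NULL): no match → kept, b columns NULL.
- a row (stu_id=6): matches 1 b row(s) → 1 output row(s).
- a row (stu_id=6): matches 1 b row(s) → 1 output row(s).
- a row (stu_id=8): no match → kept, b columns NULL.
- a row (stu_id=6): matches 1 b row(s) → 1 output row(s).
Total: 4 matched + 2 padded = 6 rows.

6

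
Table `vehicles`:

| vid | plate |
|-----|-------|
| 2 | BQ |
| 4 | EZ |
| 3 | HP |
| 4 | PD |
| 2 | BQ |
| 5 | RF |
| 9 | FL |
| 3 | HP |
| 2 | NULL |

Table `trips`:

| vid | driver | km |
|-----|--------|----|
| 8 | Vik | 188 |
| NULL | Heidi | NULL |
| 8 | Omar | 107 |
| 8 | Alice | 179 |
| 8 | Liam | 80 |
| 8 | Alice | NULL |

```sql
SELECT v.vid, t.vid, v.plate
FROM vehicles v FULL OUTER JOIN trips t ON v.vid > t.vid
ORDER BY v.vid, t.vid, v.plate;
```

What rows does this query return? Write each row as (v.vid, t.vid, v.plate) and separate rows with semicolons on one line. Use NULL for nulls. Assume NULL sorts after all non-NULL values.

(2, NULL, BQ); (2, NULL, BQ); (2, NULL, NULL); (3, NULL, HP); (3, NULL, HP); (4, NULL, EZ); (4, NULL, PD); (5, NULL, RF); (9, 8, FL); (9, 8, FL); (9, 8, FL); (9, 8, FL); (9, 8, FL); (NULL, NULL, NULL)

FULL OUTER JOIN keeps every row from both sides; unmatched rows get NULL for the other side's columns.
Matching on v.vid > t.vid. A NULL in a compared column never satisfies the condition.
- v (vid=2) has no partner → padded with NULL.
- v (vid=4) has no partner → padded with NULL.
- v (vid=3) has no partner → padded with NULL.
- v (vid=4) has no partner → padded with NULL.
- v (vid=2) has no partner → padded with NULL.
- v (vid=5) has no partner → padded with NULL.
- v (vid=9) pairs with 5 row(s) of t.
- v (vid=3) has no partner → padded with NULL.
- v (vid=2) has no partner → padded with NULL.
- plus 1 unmatched t row(s), each kept with NULL v columns.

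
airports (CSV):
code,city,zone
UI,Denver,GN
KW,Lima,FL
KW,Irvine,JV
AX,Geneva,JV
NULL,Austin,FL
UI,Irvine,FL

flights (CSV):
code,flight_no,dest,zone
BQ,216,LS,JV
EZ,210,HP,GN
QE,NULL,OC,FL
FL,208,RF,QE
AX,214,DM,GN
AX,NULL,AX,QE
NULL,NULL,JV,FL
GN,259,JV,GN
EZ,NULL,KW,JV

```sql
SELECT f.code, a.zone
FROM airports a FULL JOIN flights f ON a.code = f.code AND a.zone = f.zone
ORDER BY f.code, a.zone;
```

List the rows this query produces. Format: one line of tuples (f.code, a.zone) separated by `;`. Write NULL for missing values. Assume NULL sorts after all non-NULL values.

(AX, NULL); (AX, NULL); (BQ, NULL); (EZ, NULL); (EZ, NULL); (FL, NULL); (GN, NULL); (QE, NULL); (NULL, FL); (NULL, FL); (NULL, FL); (NULL, GN); (NULL, JV); (NULL, JV); (NULL, NULL)

FULL OUTER JOIN keeps every row from both sides; unmatched rows get NULL for the other side's columns.
Matching on a.code = f.code AND a.zone = f.zone. A NULL in a compared column never satisfies the condition.
- code=UI, zone=GN: no f row matches, row kept with f columns NULL.
- code=KW, zone=FL: no f row matches, row kept with f columns NULL.
- code=KW, zone=JV: no f row matches, row kept with f columns NULL.
- code=AX, zone=JV: no f row matches, row kept with f columns NULL.
- code=NULL, zone=FL: no f row matches, row kept with f columns NULL.
- code=UI, zone=FL: no f row matches, row kept with f columns NULL.
- 9 row(s) from f found no a partner → padded with NULL.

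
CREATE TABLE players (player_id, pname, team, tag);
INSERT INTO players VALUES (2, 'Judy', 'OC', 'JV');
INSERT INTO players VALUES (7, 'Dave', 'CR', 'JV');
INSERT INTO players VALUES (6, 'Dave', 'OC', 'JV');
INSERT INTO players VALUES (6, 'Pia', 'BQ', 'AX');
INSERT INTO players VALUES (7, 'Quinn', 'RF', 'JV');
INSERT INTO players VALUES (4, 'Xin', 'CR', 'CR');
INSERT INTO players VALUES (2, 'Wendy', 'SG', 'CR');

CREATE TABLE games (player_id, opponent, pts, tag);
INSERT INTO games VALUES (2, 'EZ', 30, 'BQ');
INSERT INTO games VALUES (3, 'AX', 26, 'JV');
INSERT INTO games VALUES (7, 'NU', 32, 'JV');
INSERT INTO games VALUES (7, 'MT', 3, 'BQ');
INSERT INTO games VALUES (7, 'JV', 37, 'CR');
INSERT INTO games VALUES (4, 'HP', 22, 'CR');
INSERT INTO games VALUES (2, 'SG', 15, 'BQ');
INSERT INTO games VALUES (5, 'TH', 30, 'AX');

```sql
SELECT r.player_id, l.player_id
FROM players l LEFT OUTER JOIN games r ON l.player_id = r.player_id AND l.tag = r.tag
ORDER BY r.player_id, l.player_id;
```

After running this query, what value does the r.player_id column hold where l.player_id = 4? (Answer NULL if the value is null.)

LEFT JOIN keeps every row from `players`; unmatched rows get NULL for `games`'s columns.
Matching on l.player_id = r.player_id AND l.tag = r.tag.
Matched pairs: 3; unmatched l rows kept: 4.

4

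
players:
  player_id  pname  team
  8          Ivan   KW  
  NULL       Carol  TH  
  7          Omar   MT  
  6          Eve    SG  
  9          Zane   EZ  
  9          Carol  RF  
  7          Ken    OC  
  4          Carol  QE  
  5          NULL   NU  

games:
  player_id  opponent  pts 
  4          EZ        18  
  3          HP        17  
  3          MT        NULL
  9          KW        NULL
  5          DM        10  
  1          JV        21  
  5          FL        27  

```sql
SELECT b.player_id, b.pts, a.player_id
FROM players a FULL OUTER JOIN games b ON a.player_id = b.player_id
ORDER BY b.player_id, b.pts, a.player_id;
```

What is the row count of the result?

FULL OUTER JOIN keeps every row from both sides; unmatched rows get NULL for the other side's columns.
Matching on a.player_id = b.player_id. A NULL in a compared column never satisfies the condition.
Matched pairs: 5; unmatched a rows kept: 5; unmatched b rows kept: 3.
Total: 5 matched + 8 padded = 13 rows.

13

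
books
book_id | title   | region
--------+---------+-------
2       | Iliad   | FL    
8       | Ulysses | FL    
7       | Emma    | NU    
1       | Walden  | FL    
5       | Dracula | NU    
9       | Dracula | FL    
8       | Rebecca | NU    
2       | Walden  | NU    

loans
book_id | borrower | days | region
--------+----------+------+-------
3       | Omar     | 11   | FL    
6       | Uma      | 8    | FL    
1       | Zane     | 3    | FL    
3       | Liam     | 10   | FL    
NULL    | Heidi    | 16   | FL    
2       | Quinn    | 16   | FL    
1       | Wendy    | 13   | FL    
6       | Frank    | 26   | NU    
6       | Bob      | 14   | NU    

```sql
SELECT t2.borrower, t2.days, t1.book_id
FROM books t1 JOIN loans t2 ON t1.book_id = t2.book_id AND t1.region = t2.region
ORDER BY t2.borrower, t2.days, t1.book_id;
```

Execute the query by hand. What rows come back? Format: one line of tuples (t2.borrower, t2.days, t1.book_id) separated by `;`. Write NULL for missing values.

(Quinn, 16, 2); (Wendy, 13, 1); (Zane, 3, 1)

INNER JOIN keeps only pairs where the ON condition holds.
Matching on t1.book_id = t2.book_id AND t1.region = t2.region. A NULL in a compared column never satisfies the condition.
Matched pairs: 3.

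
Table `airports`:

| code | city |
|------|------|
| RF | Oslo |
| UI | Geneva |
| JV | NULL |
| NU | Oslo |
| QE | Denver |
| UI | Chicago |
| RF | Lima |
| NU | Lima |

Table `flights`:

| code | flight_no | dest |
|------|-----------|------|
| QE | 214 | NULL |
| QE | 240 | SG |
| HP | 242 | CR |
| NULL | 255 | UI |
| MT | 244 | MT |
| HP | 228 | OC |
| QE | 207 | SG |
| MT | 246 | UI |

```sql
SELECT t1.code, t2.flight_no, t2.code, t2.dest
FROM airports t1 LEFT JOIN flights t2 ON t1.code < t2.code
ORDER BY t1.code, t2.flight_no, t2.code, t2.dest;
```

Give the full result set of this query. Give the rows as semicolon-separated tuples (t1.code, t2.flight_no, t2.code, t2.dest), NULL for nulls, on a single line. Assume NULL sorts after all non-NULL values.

LEFT JOIN keeps every row from `airports`; unmatched rows get NULL for `flights`'s columns.
Matching on t1.code < t2.code. A NULL in a compared column never satisfies the condition.
- code=RF: no t2 row matches, row kept with t2 columns NULL.
- code=UI: no t2 row matches, row kept with t2 columns NULL.
- code=JV: 5 matching t2 row(s), so 5 row(s) emitted.
- code=NU: 3 matching t2 row(s), so 3 row(s) emitted.
- code=QE: no t2 row matches, row kept with t2 columns NULL.
- code=UI: no t2 row matches, row kept with t2 columns NULL.
- code=RF: no t2 row matches, row kept with t2 columns NULL.
- code=NU: 3 matching t2 row(s), so 3 row(s) emitted.

(JV, 207, QE, SG); (JV, 214, QE, NULL); (JV, 240, QE, SG); (JV, 244, MT, MT); (JV, 246, MT, UI); (NU, 207, QE, SG); (NU, 207, QE, SG); (NU, 214, QE, NULL); (NU, 214, QE, NULL); (NU, 240, QE, SG); (NU, 240, QE, SG); (QE, NULL, NULL, NULL); (RF, NULL, NULL, NULL); (RF, NULL, NULL, NULL); (UI, NULL, NULL, NULL); (UI, NULL, NULL, NULL)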